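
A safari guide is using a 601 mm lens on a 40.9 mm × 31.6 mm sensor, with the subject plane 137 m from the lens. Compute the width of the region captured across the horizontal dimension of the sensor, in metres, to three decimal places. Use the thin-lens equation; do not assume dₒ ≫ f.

9.282 m

dₒ: 137 m = 137000 mm.
Similar triangles through the lens centre give W/dₒ = w/dᵢ; with 1/f = 1/dₒ + 1/dᵢ this gives W = w·(dₒ − f)/f.
W = 40.9 mm × (137000 − 601) / 601 = 40.9 × 226.9534 ≈ 9282.395 mm = 9.28239 m.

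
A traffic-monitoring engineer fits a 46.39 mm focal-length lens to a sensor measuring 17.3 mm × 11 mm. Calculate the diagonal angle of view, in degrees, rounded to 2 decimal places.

Sensor diagonal = √(17.3² + 11²) = √420.2900 ≈ 20.5010 mm.
Angle of view α = 2·arctan(d/2f) with d = 20.5010 mm and f = 46.39 mm.
d/2f = 0.22096; arctan(0.22096) ≈ 12.4601°, so α ≈ 24.9201°.

24.92°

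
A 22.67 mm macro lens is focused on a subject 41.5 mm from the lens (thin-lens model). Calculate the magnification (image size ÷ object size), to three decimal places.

Thin lens: 1/f = 1/dₒ + 1/dᵢ → 1/dᵢ = 1/22.67 − 1/41.5 = 0.0200148 mm⁻¹, so dᵢ ≈ 49.9631 mm.
Magnification m = dᵢ/dₒ = 49.9631/41.5 ≈ 1.20393.

1.204×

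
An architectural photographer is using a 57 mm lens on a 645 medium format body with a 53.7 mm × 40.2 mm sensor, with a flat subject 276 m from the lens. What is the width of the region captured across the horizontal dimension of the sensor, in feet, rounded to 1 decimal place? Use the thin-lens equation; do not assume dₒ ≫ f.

852.9 ft

dₒ: 276 m = 276000 mm.
Similar triangles through the lens centre give W/dₒ = w/dᵢ; with 1/f = 1/dₒ + 1/dᵢ this gives W = w·(dₒ − f)/f.
W = 53.7 mm × (276000 − 57) / 57 = 53.7 × 4841.1053 ≈ 259967.353 mm = 259967.353/304.8 ft = 852.911 ft.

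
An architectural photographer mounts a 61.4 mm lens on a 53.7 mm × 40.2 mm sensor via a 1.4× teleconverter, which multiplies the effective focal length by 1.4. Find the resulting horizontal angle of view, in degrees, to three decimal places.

Effective focal length f = 61.4 × 1.4 = 85.96 mm.
α = 2·arctan(53.7 / (2 × 85.96)) = 2·arctan(0.31235) ≈ 34.6929°.

34.693°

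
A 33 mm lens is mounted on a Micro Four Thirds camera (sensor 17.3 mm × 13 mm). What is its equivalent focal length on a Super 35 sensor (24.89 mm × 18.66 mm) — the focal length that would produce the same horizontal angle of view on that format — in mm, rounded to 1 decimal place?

Equal angle of view means equal width/f ratio, so f₂ = f₁ · (width₂/width₁) = 33 × 24.89/17.3.
f₂ = 33 × 1.43873 ≈ 47.478 mm.

47.5 mm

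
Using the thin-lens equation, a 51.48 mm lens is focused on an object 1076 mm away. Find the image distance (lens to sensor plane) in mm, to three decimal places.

1/dᵢ = 1/f − 1/dₒ = 1/51.48 − 1/1076 = 0.0184957 mm⁻¹.
dᵢ = 1/0.0184957 ≈ 54.0668 mm.

54.067 mm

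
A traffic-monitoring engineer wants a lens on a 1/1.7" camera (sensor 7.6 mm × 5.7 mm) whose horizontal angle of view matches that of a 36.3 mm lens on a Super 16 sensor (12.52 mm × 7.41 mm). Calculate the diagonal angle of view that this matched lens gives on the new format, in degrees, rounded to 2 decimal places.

24.33°

Equal horizontal AOV ⇒ f₂ = f₁ · 7.6/12.52 = 36.3 × 0.60703 ≈ 22.0351 mm.
Sensor diagonal = √(7.6² + 5.7²) = √90.2500 ≈ 9.5000 mm.
Diagonal AOV on the new format = 2·arctan(9.5000 / (2 × 22.0351)) = 2·arctan(0.21556) ≈ 24.3296°.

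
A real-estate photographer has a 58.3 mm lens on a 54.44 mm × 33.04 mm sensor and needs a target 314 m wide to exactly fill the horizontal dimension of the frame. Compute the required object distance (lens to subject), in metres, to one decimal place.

336.3 m

W: 314 m = 314000 mm.
Magnification m = w/W = dᵢ/dₒ; combined with 1/f = 1/dₒ + 1/dᵢ this gives dₒ = f·(1 + W/w).
dₒ = 58.3 mm × (1 + 314000/54.44) = 58.3 × 5768.8178 ≈ 336322.077 mm = 336.322 m.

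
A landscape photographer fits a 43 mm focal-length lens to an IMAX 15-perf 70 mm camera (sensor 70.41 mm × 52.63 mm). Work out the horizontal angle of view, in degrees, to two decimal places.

Angle of view α = 2·arctan(w/2f) with w = 70.41 mm and f = 43 mm.
w/2f = 0.81872; arctan(0.81872) ≈ 39.3079°, so α ≈ 78.6158°.

78.62°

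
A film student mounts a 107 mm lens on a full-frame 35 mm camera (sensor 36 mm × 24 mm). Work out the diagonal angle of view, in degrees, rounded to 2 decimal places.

Sensor diagonal = √(36² + 24²) = √1872.0000 ≈ 43.2666 mm.
Angle of view α = 2·arctan(d/2f) with d = 43.2666 mm and f = 107 mm.
d/2f = 0.20218; arctan(0.20218) ≈ 11.4300°, so α ≈ 22.8600°.

22.86°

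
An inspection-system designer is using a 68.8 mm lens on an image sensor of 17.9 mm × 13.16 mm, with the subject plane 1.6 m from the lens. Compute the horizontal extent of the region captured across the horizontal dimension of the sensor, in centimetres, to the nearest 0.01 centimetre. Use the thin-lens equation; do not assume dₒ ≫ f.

39.84 cm

dₒ: 1.6 m = 1600 mm.
Similar triangles through the lens centre give W/dₒ = w/dᵢ; with 1/f = 1/dₒ + 1/dᵢ this gives W = w·(dₒ − f)/f.
W = 17.9 mm × (1600 − 68.8) / 68.8 = 17.9 × 22.2558 ≈ 398.379 mm = 39.8379 cm.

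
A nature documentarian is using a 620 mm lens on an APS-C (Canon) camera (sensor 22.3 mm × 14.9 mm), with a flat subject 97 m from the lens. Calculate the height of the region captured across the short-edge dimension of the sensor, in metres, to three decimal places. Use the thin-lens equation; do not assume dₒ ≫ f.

dₒ: 97 m = 97000 mm.
Similar triangles through the lens centre give W/dₒ = h/dᵢ; with 1/f = 1/dₒ + 1/dᵢ this gives W = h·(dₒ − f)/f.
W = 14.9 mm × (97000 − 620) / 620 = 14.9 × 155.4516 ≈ 2316.229 mm = 2.31623 m.

2.316 m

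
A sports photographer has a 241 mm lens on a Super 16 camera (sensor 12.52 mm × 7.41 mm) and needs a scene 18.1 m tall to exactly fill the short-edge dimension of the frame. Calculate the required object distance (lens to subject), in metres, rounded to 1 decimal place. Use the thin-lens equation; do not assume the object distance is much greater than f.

588.9 m

W: 18.1 m = 18100 mm.
Magnification m = h/W = dᵢ/dₒ; combined with 1/f = 1/dₒ + 1/dᵢ this gives dₒ = f·(1 + W/h).
dₒ = 241 mm × (1 + 18100/7.41) = 241 × 2443.6451 ≈ 588918.463 mm = 588.918 m.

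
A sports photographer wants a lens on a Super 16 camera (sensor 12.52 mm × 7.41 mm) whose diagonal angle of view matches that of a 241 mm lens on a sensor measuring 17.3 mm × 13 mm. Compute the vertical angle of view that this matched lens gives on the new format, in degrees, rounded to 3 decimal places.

Sensor diagonal = √(17.3² + 13²) = √468.2900 ≈ 21.6400 mm.
Sensor diagonal = √(12.52² + 7.41²) = √211.6585 ≈ 14.5485 mm.
Equal diagonal AOV ⇒ f₂ = f₁ · 14.5485/21.6400 = 241 × 0.67230 ≈ 162.0233 mm.
Vertical AOV on the new format = 2·arctan(7.41 / (2 × 162.0233)) = 2·arctan(0.02287) ≈ 2.6199°.

2.620°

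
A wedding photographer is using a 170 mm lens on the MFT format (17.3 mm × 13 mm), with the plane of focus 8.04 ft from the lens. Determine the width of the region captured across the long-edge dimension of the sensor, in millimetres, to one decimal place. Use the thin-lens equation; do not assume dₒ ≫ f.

232.1 mm

dₒ: 8.04 ft × 304.8 mm/ft = 2450.59 mm.
Similar triangles through the lens centre give W/dₒ = w/dᵢ; with 1/f = 1/dₒ + 1/dᵢ this gives W = w·(dₒ − f)/f.
W = 17.3 mm × (2450.59 − 170) / 170 = 17.3 × 13.4152 ≈ 232.084 mm.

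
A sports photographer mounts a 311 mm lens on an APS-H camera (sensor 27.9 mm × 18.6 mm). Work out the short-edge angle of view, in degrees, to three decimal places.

Angle of view α = 2·arctan(h/2f) with h = 18.6 mm and f = 311 mm.
h/2f = 0.02990; arctan(0.02990) ≈ 1.7128°, so α ≈ 3.4257°.

3.426°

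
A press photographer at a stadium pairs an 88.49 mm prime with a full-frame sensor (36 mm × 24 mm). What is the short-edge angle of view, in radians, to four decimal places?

0.2696 rad

Angle of view α = 2·arctan(h/2f) with h = 24 mm and f = 88.49 mm.
h/2f = 0.13561; arctan(0.13561) ≈ 0.1348 rad, so α ≈ 0.2696 rad.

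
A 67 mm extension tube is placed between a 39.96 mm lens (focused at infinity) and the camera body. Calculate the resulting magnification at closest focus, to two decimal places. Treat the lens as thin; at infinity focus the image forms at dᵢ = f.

1.68×

The tube moves the image plane from f to f + e, so dᵢ = 39.96 + 67 = 106.96 mm. Focus is achieved when 1/f = 1/dₒ + 1/dᵢ, giving dₒ = 1/(1/f − 1/(f+e)).
Magnification m = dᵢ/dₒ = (f+e)·(1/f − 1/(f+e)) = e/f = 67/39.96 ≈ 1.6767.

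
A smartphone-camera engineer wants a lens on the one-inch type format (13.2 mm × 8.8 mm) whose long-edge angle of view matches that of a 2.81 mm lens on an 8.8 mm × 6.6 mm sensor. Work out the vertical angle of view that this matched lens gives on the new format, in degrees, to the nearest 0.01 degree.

Equal long-edge AOV ⇒ f₂ = f₁ · 13.2/8.8 = 2.81 × 1.50000 ≈ 4.2150 mm.
Vertical AOV on the new format = 2·arctan(8.8 / (2 × 4.2150)) = 2·arctan(1.04389) ≈ 92.4604°.

92.46°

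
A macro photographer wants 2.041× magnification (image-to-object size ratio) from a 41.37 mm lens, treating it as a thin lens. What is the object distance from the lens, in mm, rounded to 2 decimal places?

61.64 mm

With m = dᵢ/dₒ and 1/f = 1/dₒ + 1/dᵢ, substituting dᵢ = m·dₒ gives 1/f = (1 + 1/m)/dₒ, hence dₒ = f·(1 + 1/m).
dₒ = 41.37 × (1 + 1/2.041) = 41.37 × 1.48996 ≈ 61.639 mm.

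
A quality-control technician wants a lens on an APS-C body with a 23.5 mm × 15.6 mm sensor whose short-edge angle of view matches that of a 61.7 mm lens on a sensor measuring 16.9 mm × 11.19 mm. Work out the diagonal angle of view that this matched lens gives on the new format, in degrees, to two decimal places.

18.62°

Equal short-edge AOV ⇒ f₂ = f₁ · 15.6/11.19 = 61.7 × 1.39410 ≈ 86.0161 mm.
Sensor diagonal = √(23.5² + 15.6²) = √795.6100 ≈ 28.2066 mm.
Diagonal AOV on the new format = 2·arctan(28.2066 / (2 × 86.0161)) = 2·arctan(0.16396) ≈ 18.6228°.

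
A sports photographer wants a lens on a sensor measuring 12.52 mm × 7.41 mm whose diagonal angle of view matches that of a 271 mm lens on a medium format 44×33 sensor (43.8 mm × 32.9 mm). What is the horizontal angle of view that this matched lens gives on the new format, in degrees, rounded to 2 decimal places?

Sensor diagonal = √(43.8² + 32.9²) = √3000.8500 ≈ 54.7800 mm.
Sensor diagonal = √(12.52² + 7.41²) = √211.6585 ≈ 14.5485 mm.
Equal diagonal AOV ⇒ f₂ = f₁ · 14.5485/54.7800 = 271 × 0.26558 ≈ 71.9722 mm.
Horizontal AOV on the new format = 2·arctan(12.52 / (2 × 71.9722)) = 2·arctan(0.08698) ≈ 9.9419°.

9.94°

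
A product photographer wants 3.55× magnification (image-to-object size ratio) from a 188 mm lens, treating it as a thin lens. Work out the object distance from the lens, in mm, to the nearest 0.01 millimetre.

With m = dᵢ/dₒ and 1/f = 1/dₒ + 1/dᵢ, substituting dᵢ = m·dₒ gives 1/f = (1 + 1/m)/dₒ, hence dₒ = f·(1 + 1/m).
dₒ = 188 × (1 + 1/3.55) = 188 × 1.28169 ≈ 240.958 mm.

240.96 mm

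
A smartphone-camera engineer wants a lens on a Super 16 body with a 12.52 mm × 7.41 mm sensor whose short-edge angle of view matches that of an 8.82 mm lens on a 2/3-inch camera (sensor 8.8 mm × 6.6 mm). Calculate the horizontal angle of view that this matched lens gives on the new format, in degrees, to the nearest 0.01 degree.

Equal short-edge AOV ⇒ f₂ = f₁ · 7.41/6.6 = 8.82 × 1.12273 ≈ 9.9025 mm.
Horizontal AOV on the new format = 2·arctan(12.52 / (2 × 9.9025)) = 2·arctan(0.63217) ≈ 64.5994°.

64.60°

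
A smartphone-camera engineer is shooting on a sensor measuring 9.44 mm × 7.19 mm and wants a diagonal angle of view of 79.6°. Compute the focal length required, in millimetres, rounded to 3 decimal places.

Sensor diagonal = √(9.44² + 7.19²) = √140.8097 ≈ 11.8663 mm.
From α = 2·arctan(d/2f) we get f = d / (2·tan(α/2)).
With d = 11.8663 mm and α/2 = 39.8°, tan(α/2) ≈ 0.83317, so f ≈ 11.8663 / 1.66634 ≈ 7.1212 mm.

7.121 mm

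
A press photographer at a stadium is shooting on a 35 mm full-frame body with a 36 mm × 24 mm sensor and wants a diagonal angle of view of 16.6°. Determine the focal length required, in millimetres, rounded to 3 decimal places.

148.291 mm

Sensor diagonal = √(36² + 24²) = √1872.0000 ≈ 43.2666 mm.
From α = 2·arctan(d/2f) we get f = d / (2·tan(α/2)).
With d = 43.2666 mm and α/2 = 8.3°, tan(α/2) ≈ 0.14588, so f ≈ 43.2666 / 0.29177 ≈ 148.2909 mm.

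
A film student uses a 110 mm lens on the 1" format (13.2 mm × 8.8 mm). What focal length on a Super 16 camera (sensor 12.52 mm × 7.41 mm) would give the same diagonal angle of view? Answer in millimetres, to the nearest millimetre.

101 mm

Sensor diagonal = √(13.2² + 8.8²) = √251.6800 ≈ 15.8644 mm.
Sensor diagonal = √(12.52² + 7.41²) = √211.6585 ≈ 14.5485 mm.
Equal angle of view means equal diagonal/f ratio, so f₂ = f₁ · (diagonal₂/diagonal₁) = 110 × 14.5485/15.8644.
f₂ = 110 × 0.91705 ≈ 100.876 mm.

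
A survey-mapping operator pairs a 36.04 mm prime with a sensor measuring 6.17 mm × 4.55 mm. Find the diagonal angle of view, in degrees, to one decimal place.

Sensor diagonal = √(6.17² + 4.55²) = √58.7714 ≈ 7.6663 mm.
Angle of view α = 2·arctan(d/2f) with d = 7.6663 mm and f = 36.04 mm.
d/2f = 0.10636; arctan(0.10636) ≈ 6.0710°, so α ≈ 12.1420°.

12.1°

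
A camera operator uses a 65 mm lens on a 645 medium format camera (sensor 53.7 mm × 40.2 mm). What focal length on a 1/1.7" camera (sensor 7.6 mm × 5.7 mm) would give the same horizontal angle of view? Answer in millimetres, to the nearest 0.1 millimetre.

9.2 mm

Equal angle of view means equal width/f ratio, so f₂ = f₁ · (width₂/width₁) = 65 × 7.6/53.7.
f₂ = 65 × 0.14153 ≈ 9.199 mm.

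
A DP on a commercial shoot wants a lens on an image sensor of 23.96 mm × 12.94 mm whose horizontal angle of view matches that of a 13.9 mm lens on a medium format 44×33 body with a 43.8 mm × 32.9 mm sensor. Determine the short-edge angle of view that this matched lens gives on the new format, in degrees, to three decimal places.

80.789°

Equal horizontal AOV ⇒ f₂ = f₁ · 23.96/43.8 = 13.9 × 0.54703 ≈ 7.6037 mm.
Short-edge AOV on the new format = 2·arctan(12.94 / (2 × 7.6037)) = 2·arctan(0.85090) ≈ 80.7887°.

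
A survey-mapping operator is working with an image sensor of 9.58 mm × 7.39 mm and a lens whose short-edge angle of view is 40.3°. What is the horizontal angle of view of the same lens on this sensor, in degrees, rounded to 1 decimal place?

From the short-edge AOV: f = 7.39 / (2·tan(20.15°)) = 7.39 / 0.73388 ≈ 10.0698 mm.
Horizontal AOV = 2·arctan(9.58 / (2 × 10.0698)) = 2·arctan(0.47568) ≈ 50.8789°.

50.9°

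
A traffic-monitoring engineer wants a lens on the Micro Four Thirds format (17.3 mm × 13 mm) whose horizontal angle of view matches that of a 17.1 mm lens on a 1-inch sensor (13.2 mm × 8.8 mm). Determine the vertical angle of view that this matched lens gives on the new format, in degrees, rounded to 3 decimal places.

Equal horizontal AOV ⇒ f₂ = f₁ · 17.3/13.2 = 17.1 × 1.31061 ≈ 22.4114 mm.
Vertical AOV on the new format = 2·arctan(13 / (2 × 22.4114)) = 2·arctan(0.29003) ≈ 32.3476°.

32.348°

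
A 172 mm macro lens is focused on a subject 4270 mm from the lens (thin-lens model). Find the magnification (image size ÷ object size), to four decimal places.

0.0420×

Thin lens: 1/f = 1/dₒ + 1/dᵢ → 1/dᵢ = 1/172 − 1/4270 = 0.0055798 mm⁻¹, so dᵢ ≈ 179.2191 mm.
Magnification m = dᵢ/dₒ = 179.2191/4270 ≈ 0.04197.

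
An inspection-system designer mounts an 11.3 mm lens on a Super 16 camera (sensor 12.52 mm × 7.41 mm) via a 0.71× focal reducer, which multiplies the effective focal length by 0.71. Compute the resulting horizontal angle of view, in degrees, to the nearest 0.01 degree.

Effective focal length f = 11.3 × 0.71 = 8.023 mm.
α = 2·arctan(12.52 / (2 × 8.023)) = 2·arctan(0.78026) ≈ 75.9268°.

75.93°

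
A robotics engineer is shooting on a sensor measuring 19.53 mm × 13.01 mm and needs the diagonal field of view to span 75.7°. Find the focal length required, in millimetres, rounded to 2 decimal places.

15.10 mm

Sensor diagonal = √(19.53² + 13.01²) = √550.6810 ≈ 23.4666 mm.
From α = 2·arctan(d/2f) we get f = d / (2·tan(α/2)).
With d = 23.4666 mm and α/2 = 37.85°, tan(α/2) ≈ 0.77708, so f ≈ 23.4666 / 1.55416 ≈ 15.0992 mm.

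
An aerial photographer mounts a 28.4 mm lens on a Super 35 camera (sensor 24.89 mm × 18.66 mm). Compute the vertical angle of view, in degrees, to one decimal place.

Angle of view α = 2·arctan(h/2f) with h = 18.66 mm and f = 28.4 mm.
h/2f = 0.32852; arctan(0.32852) ≈ 18.1864°, so α ≈ 36.3729°.

36.4°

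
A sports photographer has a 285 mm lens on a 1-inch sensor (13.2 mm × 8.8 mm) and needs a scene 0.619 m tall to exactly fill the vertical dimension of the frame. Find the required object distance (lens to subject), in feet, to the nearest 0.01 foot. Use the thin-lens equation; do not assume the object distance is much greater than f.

W: 0.619 m = 619 mm.
Magnification m = h/W = dᵢ/dₒ; combined with 1/f = 1/dₒ + 1/dᵢ this gives dₒ = f·(1 + W/h).
dₒ = 285 mm × (1 + 619/8.8) = 285 × 71.3409 ≈ 20332.159 mm = 20332.159/304.8 ft = 66.7066 ft.

66.71 ft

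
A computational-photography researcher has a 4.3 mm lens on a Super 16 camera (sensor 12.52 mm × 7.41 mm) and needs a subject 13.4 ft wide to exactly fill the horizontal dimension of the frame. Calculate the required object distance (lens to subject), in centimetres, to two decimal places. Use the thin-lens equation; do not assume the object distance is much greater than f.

W: 13.4 ft × 304.8 mm/ft = 4084.32 mm.
Magnification m = w/W = dᵢ/dₒ; combined with 1/f = 1/dₒ + 1/dᵢ this gives dₒ = f·(1 + W/w).
dₒ = 4.3 mm × (1 + 4084.32/12.52) = 4.3 × 327.2236 ≈ 1407.062 mm = 140.706 cm.

140.71 cm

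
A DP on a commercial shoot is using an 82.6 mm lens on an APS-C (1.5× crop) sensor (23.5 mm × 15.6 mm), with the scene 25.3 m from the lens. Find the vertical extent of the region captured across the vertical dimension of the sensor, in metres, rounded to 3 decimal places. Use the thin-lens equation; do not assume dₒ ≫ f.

dₒ: 25.3 m = 25300 mm.
Similar triangles through the lens centre give W/dₒ = h/dᵢ; with 1/f = 1/dₒ + 1/dᵢ this gives W = h·(dₒ − f)/f.
W = 15.6 mm × (25300 − 82.6) / 82.6 = 15.6 × 305.2954 ≈ 4762.608 mm = 4.76261 m.

4.763 m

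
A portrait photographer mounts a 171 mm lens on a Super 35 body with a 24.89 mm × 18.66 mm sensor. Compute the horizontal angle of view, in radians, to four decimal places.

0.1453 rad

Angle of view α = 2·arctan(w/2f) with w = 24.89 mm and f = 171 mm.
w/2f = 0.07278; arctan(0.07278) ≈ 0.0726 rad, so α ≈ 0.1453 rad.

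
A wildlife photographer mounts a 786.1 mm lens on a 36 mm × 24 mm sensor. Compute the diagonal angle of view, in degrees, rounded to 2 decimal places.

Sensor diagonal = √(36² + 24²) = √1872.0000 ≈ 43.2666 mm.
Angle of view α = 2·arctan(d/2f) with d = 43.2666 mm and f = 786.1 mm.
d/2f = 0.02752; arctan(0.02752) ≈ 1.5764°, so α ≈ 3.1527°.

3.15°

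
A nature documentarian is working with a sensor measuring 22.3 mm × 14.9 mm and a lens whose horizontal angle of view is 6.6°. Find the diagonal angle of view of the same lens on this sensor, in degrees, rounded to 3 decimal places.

7.934°

From the horizontal AOV: f = 22.3 / (2·tan(3.3°)) = 22.3 / 0.11532 ≈ 193.3762 mm.
Sensor diagonal = √(22.3² + 14.9²) = √719.3000 ≈ 26.8198 mm.
Diagonal AOV = 2·arctan(26.8198 / (2 × 193.3762)) = 2·arctan(0.06935) ≈ 7.9338°.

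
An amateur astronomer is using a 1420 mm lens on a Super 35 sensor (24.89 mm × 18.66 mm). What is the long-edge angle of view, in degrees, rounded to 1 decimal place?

Angle of view α = 2·arctan(w/2f) with w = 24.89 mm and f = 1420 mm.
w/2f = 0.00876; arctan(0.00876) ≈ 0.5021°, so α ≈ 1.0043°.

1.0°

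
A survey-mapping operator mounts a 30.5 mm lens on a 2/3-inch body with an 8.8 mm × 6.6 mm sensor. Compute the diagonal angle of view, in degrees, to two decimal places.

Sensor diagonal = √(8.8² + 6.6²) = √121.0000 ≈ 11.0000 mm.
Angle of view α = 2·arctan(d/2f) with d = 11.0000 mm and f = 30.5 mm.
d/2f = 0.18033; arctan(0.18033) ≈ 10.2222°, so α ≈ 20.4443°.

20.44°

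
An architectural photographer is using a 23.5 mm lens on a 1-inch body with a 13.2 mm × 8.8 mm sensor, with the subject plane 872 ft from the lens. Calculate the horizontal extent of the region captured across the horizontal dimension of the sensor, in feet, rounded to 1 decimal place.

dₒ: 872 ft × 304.8 mm/ft = 265785.59 mm.
Similar triangles through the lens centre give W/dₒ = w/dᵢ; with 1/f = 1/dₒ + 1/dᵢ this gives W = w·(dₒ − f)/f.
W = 13.2 mm × (265786 − 23.5) / 23.5 = 13.2 × 11309.0252 ≈ 149279.132 mm = 149279.132/304.8 ft = 489.761 ft.

489.8 ft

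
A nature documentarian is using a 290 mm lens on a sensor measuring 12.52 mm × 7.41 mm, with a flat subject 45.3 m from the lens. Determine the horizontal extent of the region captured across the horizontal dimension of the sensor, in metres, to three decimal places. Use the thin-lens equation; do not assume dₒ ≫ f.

1.943 m

dₒ: 45.3 m = 45300 mm.
Similar triangles through the lens centre give W/dₒ = w/dᵢ; with 1/f = 1/dₒ + 1/dᵢ this gives W = w·(dₒ − f)/f.
W = 12.52 mm × (45300 − 290) / 290 = 12.52 × 155.2069 ≈ 1943.190 mm = 1.94319 m.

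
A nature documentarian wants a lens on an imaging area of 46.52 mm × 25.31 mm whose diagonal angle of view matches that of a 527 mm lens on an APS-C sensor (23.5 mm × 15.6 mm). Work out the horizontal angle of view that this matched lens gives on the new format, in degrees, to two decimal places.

Sensor diagonal = √(23.5² + 15.6²) = √795.6100 ≈ 28.2066 mm.
Sensor diagonal = √(46.52² + 25.31²) = √2804.7065 ≈ 52.9595 mm.
Equal diagonal AOV ⇒ f₂ = f₁ · 52.9595/28.2066 = 527 × 1.87756 ≈ 989.4736 mm.
Horizontal AOV on the new format = 2·arctan(46.52 / (2 × 989.4736)) = 2·arctan(0.02351) ≈ 2.6933°.

2.69°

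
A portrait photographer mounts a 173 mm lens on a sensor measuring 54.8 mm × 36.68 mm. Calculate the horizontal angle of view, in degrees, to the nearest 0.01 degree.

18.00°

Angle of view α = 2·arctan(w/2f) with w = 54.8 mm and f = 173 mm.
w/2f = 0.15838; arctan(0.15838) ≈ 8.9998°, so α ≈ 17.9997°.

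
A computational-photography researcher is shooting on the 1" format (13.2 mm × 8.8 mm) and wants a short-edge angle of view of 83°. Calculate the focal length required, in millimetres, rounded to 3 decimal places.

4.973 mm

From α = 2·arctan(h/2f) we get f = h / (2·tan(α/2)).
With h = 8.8 mm and α/2 = 41.5°, tan(α/2) ≈ 0.88473, so f ≈ 8.8 / 1.76945 ≈ 4.9733 mm.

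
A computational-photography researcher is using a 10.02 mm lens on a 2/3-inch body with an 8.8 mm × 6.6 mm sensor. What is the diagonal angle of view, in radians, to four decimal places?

Sensor diagonal = √(8.8² + 6.6²) = √121.0000 ≈ 11.0000 mm.
Angle of view α = 2·arctan(d/2f) with d = 11.0000 mm and f = 10.02 mm.
d/2f = 0.54890; arctan(0.54890) ≈ 0.5020 rad, so α ≈ 1.0040 rad.

1.0040 rad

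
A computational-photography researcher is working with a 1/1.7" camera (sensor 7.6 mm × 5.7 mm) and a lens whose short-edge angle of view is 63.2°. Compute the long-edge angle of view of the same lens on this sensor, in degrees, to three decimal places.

78.722°

From the short-edge AOV: f = 5.7 / (2·tan(31.6°)) = 5.7 / 1.23041 ≈ 4.6326 mm.
Long-edge AOV = 2·arctan(7.6 / (2 × 4.6326)) = 2·arctan(0.82027) ≈ 78.7221°.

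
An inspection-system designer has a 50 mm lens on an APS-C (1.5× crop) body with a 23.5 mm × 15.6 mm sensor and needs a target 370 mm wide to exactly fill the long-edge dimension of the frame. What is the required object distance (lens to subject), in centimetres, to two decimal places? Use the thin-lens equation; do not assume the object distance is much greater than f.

Magnification m = w/W = dᵢ/dₒ; combined with 1/f = 1/dₒ + 1/dᵢ this gives dₒ = f·(1 + W/w).
dₒ = 50 mm × (1 + 370/23.5) = 50 × 16.7447 ≈ 837.234 mm = 83.7234 cm.

83.72 cm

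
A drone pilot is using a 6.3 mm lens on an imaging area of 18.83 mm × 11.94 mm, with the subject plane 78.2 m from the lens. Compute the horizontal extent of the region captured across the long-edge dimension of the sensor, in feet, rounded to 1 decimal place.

766.8 ft

dₒ: 78.2 m = 78200 mm.
Similar triangles through the lens centre give W/dₒ = w/dᵢ; with 1/f = 1/dₒ + 1/dᵢ this gives W = w·(dₒ − f)/f.
W = 18.83 mm × (78200 − 6.3) / 6.3 = 18.83 × 12411.6984 ≈ 233712.281 mm = 233712.281/304.8 ft = 766.773 ft.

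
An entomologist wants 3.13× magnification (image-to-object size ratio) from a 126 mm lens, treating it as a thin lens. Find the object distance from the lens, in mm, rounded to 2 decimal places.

166.26 mm

With m = dᵢ/dₒ and 1/f = 1/dₒ + 1/dᵢ, substituting dᵢ = m·dₒ gives 1/f = (1 + 1/m)/dₒ, hence dₒ = f·(1 + 1/m).
dₒ = 126 × (1 + 1/3.13) = 126 × 1.31949 ≈ 166.256 mm.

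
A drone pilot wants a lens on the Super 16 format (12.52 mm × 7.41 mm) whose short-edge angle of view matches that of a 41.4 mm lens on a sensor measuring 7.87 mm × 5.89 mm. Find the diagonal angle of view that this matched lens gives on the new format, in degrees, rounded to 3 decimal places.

Equal short-edge AOV ⇒ f₂ = f₁ · 7.41/5.89 = 41.4 × 1.25806 ≈ 52.0839 mm.
Sensor diagonal = √(12.52² + 7.41²) = √211.6585 ≈ 14.5485 mm.
Diagonal AOV on the new format = 2·arctan(14.5485 / (2 × 52.0839)) = 2·arctan(0.13966) ≈ 15.9015°.

15.901°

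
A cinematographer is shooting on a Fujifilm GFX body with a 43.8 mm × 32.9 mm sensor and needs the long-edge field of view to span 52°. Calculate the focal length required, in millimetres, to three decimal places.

From α = 2·arctan(w/2f) we get f = w / (2·tan(α/2)).
With w = 43.8 mm and α/2 = 26°, tan(α/2) ≈ 0.48773, so f ≈ 43.8 / 0.97547 ≈ 44.9017 mm.

44.902 mm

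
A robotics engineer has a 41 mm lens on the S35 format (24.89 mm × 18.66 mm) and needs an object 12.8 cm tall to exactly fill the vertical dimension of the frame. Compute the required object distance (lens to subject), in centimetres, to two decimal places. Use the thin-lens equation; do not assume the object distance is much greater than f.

W: 12.8 cm = 128 mm.
Magnification m = h/W = dᵢ/dₒ; combined with 1/f = 1/dₒ + 1/dᵢ this gives dₒ = f·(1 + W/h).
dₒ = 41 mm × (1 + 128/18.66) = 41 × 7.8596 ≈ 322.243 mm = 32.2243 cm.

32.22 cm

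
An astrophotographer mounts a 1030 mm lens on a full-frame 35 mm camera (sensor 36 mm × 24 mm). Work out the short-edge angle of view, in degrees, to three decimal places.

1.335°

Angle of view α = 2·arctan(h/2f) with h = 24 mm and f = 1030 mm.
h/2f = 0.01165; arctan(0.01165) ≈ 0.6675°, so α ≈ 1.3350°.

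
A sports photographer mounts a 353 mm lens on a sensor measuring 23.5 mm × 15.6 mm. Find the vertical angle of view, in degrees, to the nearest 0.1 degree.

Angle of view α = 2·arctan(h/2f) with h = 15.6 mm and f = 353 mm.
h/2f = 0.02210; arctan(0.02210) ≈ 1.2658°, so α ≈ 2.5316°.

2.5°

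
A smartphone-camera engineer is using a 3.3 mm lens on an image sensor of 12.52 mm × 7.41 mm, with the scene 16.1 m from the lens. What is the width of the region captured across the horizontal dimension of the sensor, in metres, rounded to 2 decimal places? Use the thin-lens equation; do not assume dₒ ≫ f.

61.07 m

dₒ: 16.1 m = 16100 mm.
Similar triangles through the lens centre give W/dₒ = w/dᵢ; with 1/f = 1/dₒ + 1/dᵢ this gives W = w·(dₒ − f)/f.
W = 12.52 mm × (16100 − 3.3) / 3.3 = 12.52 × 4877.7879 ≈ 61069.904 mm = 61.0699 m.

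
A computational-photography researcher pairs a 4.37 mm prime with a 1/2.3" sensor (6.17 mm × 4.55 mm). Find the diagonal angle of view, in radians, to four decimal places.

1.4401 rad

Sensor diagonal = √(6.17² + 4.55²) = √58.7714 ≈ 7.6663 mm.
Angle of view α = 2·arctan(d/2f) with d = 7.6663 mm and f = 4.37 mm.
d/2f = 0.87715; arctan(0.87715) ≈ 0.7200 rad, so α ≈ 1.4401 rad.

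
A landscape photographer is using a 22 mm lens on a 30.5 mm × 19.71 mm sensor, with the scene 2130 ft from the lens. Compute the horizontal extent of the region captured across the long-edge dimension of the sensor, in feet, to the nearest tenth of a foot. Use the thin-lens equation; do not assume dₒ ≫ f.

2952.9 ft

dₒ: 2130 ft × 304.8 mm/ft = 649223.98 mm.
Similar triangles through the lens centre give W/dₒ = w/dᵢ; with 1/f = 1/dₒ + 1/dᵢ this gives W = w·(dₒ − f)/f.
W = 30.5 mm × (649224 − 22) / 22 = 30.5 × 29509.1809 ≈ 900030.017 mm = 900030.017/304.8 ft = 2952.85 ft.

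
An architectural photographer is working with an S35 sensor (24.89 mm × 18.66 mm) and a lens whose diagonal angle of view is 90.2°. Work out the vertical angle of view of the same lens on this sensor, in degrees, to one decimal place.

Sensor diagonal = √(24.89² + 18.66²) = √967.7077 ≈ 31.1080 mm.
From the diagonal AOV: f = 31.1080 / (2·tan(45.1°)) = 31.1080 / 2.00699 ≈ 15.4998 mm.
Vertical AOV = 2·arctan(18.66 / (2 × 15.4998)) = 2·arctan(0.60194) ≈ 62.0911°.

62.1°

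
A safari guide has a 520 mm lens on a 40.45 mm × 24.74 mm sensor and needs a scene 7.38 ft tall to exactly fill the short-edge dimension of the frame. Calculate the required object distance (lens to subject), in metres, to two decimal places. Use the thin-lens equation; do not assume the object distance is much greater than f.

W: 7.38 ft × 304.8 mm/ft = 2249.42 mm.
Magnification m = h/W = dᵢ/dₒ; combined with 1/f = 1/dₒ + 1/dᵢ this gives dₒ = f·(1 + W/h).
dₒ = 520 mm × (1 + 2249.42/24.74) = 520 × 91.9226 ≈ 47799.727 mm = 47.7997 m.

47.80 m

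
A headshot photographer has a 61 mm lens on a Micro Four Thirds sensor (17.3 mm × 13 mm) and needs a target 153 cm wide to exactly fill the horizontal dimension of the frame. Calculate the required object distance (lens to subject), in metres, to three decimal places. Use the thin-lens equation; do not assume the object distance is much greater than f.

W: 153 cm = 1530 mm.
Magnification m = w/W = dᵢ/dₒ; combined with 1/f = 1/dₒ + 1/dᵢ this gives dₒ = f·(1 + W/w).
dₒ = 61 mm × (1 + 1530/17.3) = 61 × 89.4393 ≈ 5455.798 mm = 5.4558 m.

5.456 m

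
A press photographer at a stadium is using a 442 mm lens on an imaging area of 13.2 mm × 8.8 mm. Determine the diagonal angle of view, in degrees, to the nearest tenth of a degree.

Sensor diagonal = √(13.2² + 8.8²) = √251.6800 ≈ 15.8644 mm.
Angle of view α = 2·arctan(d/2f) with d = 15.8644 mm and f = 442 mm.
d/2f = 0.01795; arctan(0.01795) ≈ 1.0281°, so α ≈ 2.0563°.

2.1°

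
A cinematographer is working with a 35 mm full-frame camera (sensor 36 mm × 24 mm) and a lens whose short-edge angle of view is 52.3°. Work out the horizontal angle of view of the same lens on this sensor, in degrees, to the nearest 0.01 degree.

72.74°

From the short-edge AOV: f = 24 / (2·tan(26.15°)) = 24 / 0.98196 ≈ 24.4410 mm.
Horizontal AOV = 2·arctan(36 / (2 × 24.4410)) = 2·arctan(0.73647) ≈ 72.7408°.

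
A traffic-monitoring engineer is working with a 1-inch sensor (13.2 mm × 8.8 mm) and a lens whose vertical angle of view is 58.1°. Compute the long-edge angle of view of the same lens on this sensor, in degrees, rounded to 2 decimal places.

79.60°

From the vertical AOV: f = 8.8 / (2·tan(29.05°)) = 8.8 / 1.11090 ≈ 7.9215 mm.
Long-edge AOV = 2·arctan(13.2 / (2 × 7.9215)) = 2·arctan(0.83318) ≈ 79.6005°.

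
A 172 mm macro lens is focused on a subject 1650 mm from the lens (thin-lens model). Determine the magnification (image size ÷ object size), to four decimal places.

Thin lens: 1/f = 1/dₒ + 1/dᵢ → 1/dᵢ = 1/172 − 1/1650 = 0.0052079 mm⁻¹, so dᵢ ≈ 192.0162 mm.
Magnification m = dᵢ/dₒ = 192.0162/1650 ≈ 0.11637.

0.1164×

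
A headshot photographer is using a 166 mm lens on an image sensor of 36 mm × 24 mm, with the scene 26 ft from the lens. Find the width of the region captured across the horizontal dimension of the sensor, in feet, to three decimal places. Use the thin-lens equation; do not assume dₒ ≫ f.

dₒ: 26 ft × 304.8 mm/ft = 7924.80 mm.
Similar triangles through the lens centre give W/dₒ = w/dᵢ; with 1/f = 1/dₒ + 1/dᵢ this gives W = w·(dₒ − f)/f.
W = 36 mm × (7924.8 − 166) / 166 = 36 × 46.7398 ≈ 1682.631 mm = 1682.631/304.8 ft = 5.52044 ft.

5.520 ft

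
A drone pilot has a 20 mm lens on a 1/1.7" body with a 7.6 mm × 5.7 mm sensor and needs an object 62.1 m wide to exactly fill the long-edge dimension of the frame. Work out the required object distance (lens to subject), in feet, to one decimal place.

W: 62.1 m = 62100 mm.
Magnification m = w/W = dᵢ/dₒ; combined with 1/f = 1/dₒ + 1/dᵢ this gives dₒ = f·(1 + W/w).
dₒ = 20 mm × (1 + 62100/7.6) = 20 × 8172.0526 ≈ 163441.053 mm = 163441.053/304.8 ft = 536.224 ft.

536.2 ft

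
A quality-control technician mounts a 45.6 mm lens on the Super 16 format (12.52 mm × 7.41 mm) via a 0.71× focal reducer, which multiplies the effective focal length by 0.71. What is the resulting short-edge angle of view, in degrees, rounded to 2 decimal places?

Effective focal length f = 45.6 × 0.71 = 32.376 mm.
α = 2·arctan(7.41 / (2 × 32.376)) = 2·arctan(0.11444) ≈ 13.0567°.

13.06°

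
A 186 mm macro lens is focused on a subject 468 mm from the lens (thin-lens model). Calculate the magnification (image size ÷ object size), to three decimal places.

Thin lens: 1/f = 1/dₒ + 1/dᵢ → 1/dᵢ = 1/186 − 1/468 = 0.0032396 mm⁻¹, so dᵢ ≈ 308.6809 mm.
Magnification m = dᵢ/dₒ = 308.6809/468 ≈ 0.65957.

0.660×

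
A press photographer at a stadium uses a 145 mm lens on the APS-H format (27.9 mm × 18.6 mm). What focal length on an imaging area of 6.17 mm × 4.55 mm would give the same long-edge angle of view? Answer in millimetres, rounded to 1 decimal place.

32.1 mm

Equal angle of view means equal width/f ratio, so f₂ = f₁ · (width₂/width₁) = 145 × 6.17/27.9.
f₂ = 145 × 0.22115 ≈ 32.066 mm.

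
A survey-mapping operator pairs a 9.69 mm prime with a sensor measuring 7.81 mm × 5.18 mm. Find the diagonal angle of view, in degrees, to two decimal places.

51.61°

Sensor diagonal = √(7.81² + 5.18²) = √87.8285 ≈ 9.3717 mm.
Angle of view α = 2·arctan(d/2f) with d = 9.3717 mm and f = 9.69 mm.
d/2f = 0.48358; arctan(0.48358) ≈ 25.8073°, so α ≈ 51.6145°.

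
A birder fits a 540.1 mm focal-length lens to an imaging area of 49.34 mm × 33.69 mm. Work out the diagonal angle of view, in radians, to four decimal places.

0.1105 rad

Sensor diagonal = √(49.34² + 33.69²) = √3569.4517 ≈ 59.7449 mm.
Angle of view α = 2·arctan(d/2f) with d = 59.7449 mm and f = 540.1 mm.
d/2f = 0.05531; arctan(0.05531) ≈ 0.0553 rad, so α ≈ 0.1105 rad.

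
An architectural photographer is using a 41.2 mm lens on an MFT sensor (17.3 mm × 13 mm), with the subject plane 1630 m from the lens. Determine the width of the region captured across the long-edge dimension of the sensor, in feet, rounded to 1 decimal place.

dₒ: 1630 m = 1.63e+06 mm.
Similar triangles through the lens centre give W/dₒ = w/dᵢ; with 1/f = 1/dₒ + 1/dᵢ this gives W = w·(dₒ − f)/f.
W = 17.3 mm × (1.63e+06 − 41.2) / 41.2 = 17.3 × 39562.1068 ≈ 684424.448 mm = 684424.448/304.8 ft = 2245.49 ft.

2245.5 ft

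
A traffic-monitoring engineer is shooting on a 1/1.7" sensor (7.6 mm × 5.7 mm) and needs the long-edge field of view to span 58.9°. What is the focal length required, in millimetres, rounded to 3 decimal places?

From α = 2·arctan(w/2f) we get f = w / (2·tan(α/2)).
With w = 7.6 mm and α/2 = 29.45°, tan(α/2) ≈ 0.56462, so f ≈ 7.6 / 1.12924 ≈ 6.7302 mm.

6.730 mm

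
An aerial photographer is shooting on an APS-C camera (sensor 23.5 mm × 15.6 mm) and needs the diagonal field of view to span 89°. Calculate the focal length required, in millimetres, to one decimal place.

14.4 mm

Sensor diagonal = √(23.5² + 15.6²) = √795.6100 ≈ 28.2066 mm.
From α = 2·arctan(d/2f) we get f = d / (2·tan(α/2)).
With d = 28.2066 mm and α/2 = 44.5°, tan(α/2) ≈ 0.98270, so f ≈ 28.2066 / 1.96539 ≈ 14.3516 mm.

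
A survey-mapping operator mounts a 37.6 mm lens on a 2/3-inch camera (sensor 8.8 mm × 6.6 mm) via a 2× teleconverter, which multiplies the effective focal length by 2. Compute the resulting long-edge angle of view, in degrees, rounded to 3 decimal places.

Effective focal length f = 37.6 × 2 = 75.2 mm.
α = 2·arctan(8.8 / (2 × 75.2)) = 2·arctan(0.05851) ≈ 6.6972°.

6.697°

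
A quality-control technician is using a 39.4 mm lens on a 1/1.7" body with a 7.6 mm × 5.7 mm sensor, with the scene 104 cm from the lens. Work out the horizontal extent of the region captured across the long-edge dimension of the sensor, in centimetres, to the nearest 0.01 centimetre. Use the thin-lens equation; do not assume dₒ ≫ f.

dₒ: 104 cm = 1040 mm.
Similar triangles through the lens centre give W/dₒ = w/dᵢ; with 1/f = 1/dₒ + 1/dᵢ this gives W = w·(dₒ − f)/f.
W = 7.6 mm × (1040 − 39.4) / 39.4 = 7.6 × 25.3959 ≈ 193.009 mm = 19.3009 cm.

19.30 cm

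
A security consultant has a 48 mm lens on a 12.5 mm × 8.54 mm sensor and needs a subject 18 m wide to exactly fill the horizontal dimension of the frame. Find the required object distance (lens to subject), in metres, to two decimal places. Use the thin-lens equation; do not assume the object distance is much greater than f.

69.17 m

W: 18 m = 18000 mm.
Magnification m = w/W = dᵢ/dₒ; combined with 1/f = 1/dₒ + 1/dᵢ this gives dₒ = f·(1 + W/w).
dₒ = 48 mm × (1 + 18000/12.5) = 48 × 1441.0000 ≈ 69168.000 mm = 69.168 m.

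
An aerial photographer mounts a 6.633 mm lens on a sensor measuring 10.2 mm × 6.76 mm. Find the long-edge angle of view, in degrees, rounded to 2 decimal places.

75.11°

Angle of view α = 2·arctan(w/2f) with w = 10.2 mm and f = 6.633 mm.
w/2f = 0.76888; arctan(0.76888) ≈ 37.5561°, so α ≈ 75.1121°.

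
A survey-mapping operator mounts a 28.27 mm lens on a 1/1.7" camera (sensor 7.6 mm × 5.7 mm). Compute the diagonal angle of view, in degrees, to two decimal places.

Sensor diagonal = √(7.6² + 5.7²) = √90.2500 ≈ 9.5000 mm.
Angle of view α = 2·arctan(d/2f) with d = 9.5000 mm and f = 28.27 mm.
d/2f = 0.16802; arctan(0.16802) ≈ 9.5379°, so α ≈ 19.0758°.

19.08°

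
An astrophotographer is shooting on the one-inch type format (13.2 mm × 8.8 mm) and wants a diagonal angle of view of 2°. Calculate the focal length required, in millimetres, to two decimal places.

Sensor diagonal = √(13.2² + 8.8²) = √251.6800 ≈ 15.8644 mm.
From α = 2·arctan(d/2f) we get f = d / (2·tan(α/2)).
With d = 15.8644 mm and α/2 = 1°, tan(α/2) ≈ 0.01746, so f ≈ 15.8644 / 0.03491 ≈ 454.4362 mm.

454.44 mm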